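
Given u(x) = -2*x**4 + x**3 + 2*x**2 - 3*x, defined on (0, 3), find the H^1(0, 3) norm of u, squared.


||u||_{H^1}^2 = 1247031/70

The H^1 norm (squared) on an interval (0, L) is
  ||u||_{H^1}^2 = ∫_0^L u(x)^2 dx + ∫_0^L u'(x)^2 dx.
Compute u'(x) = -8*x**3 + 3*x**2 + 4*x - 3.
Then u(x)^2 = 4*x**8 - 4*x**7 - 7*x**6 + 16*x**5 - 2*x**4 - 12*x**3 + 9*x**2 and u'(x)^2 = 64*x**6 - 48*x**5 - 55*x**4 + 72*x**3 - 2*x**2 - 24*x + 9.
Integrate each monomial from 0 to 3 using ∫_0^3 c·x^n dx = c·3^(n+1)/(n+1):
  ∫_0^3 u(x)^2 dx = ∫_0^3 (4*x^8 - 4*x^7 - 7*x^6 + 16*x^5 - 2*x^4 - 12*x^3 + 9*x^2) dx. Term by term:
    ∫_0^3 4*x^8 dx = 8748;  ∫_0^3 -4*x^7 dx = -6561/2;  ∫_0^3 -7*x^6 dx = -2187;
    ∫_0^3 16*x^5 dx = 1944;  ∫_0^3 -2*x^4 dx = -486/5;  ∫_0^3 -12*x^3 dx = -243;
    ∫_0^3 9*x^2 dx = 81.
  Sum: 8748 − 6561/2 − 2187 + 1944 − 486/5 − 243 + 81 = 49653/10.
  ∫_0^3 u'(x)^2 dx = ∫_0^3 (64*x^6 - 48*x^5 - 55*x^4 + 72*x^3 - 2*x^2 - 24*x + 9) dx. Term by term:
    ∫_0^3 64*x^6 dx = 139968/7;  ∫_0^3 -48*x^5 dx = -5832;  ∫_0^3 -55*x^4 dx = -2673;
    ∫_0^3 72*x^3 dx = 1458;  ∫_0^3 -2*x^2 dx = -18;  ∫_0^3 -24*x dx = -108;
    ∫_0^3 9 dx = 27.
  Sum: 139968/7 − 5832 − 2673 + 1458 − 18 − 108 + 27 = 89946/7.
Adding: ||u||_{H^1}^2 = 49653/10 + 89946/7 = 1247031/70.


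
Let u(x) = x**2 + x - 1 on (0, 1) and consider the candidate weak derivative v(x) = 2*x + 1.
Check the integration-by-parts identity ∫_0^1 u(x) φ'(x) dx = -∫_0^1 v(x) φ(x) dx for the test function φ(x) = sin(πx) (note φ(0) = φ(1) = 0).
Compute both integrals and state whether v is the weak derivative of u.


LHS = -4/π, RHS = -4/π. Yes, v = u' weakly.

u(x) = x**2 + x - 1, classical derivative u'(x) = 2*x + 1.
φ(x) = sin(πx), so φ'(x) = π*cos(π*x).
Note φ(0) = φ(1) = 0, so the boundary term u·φ vanishes.
LHS = ∫_0^1 u(x) φ'(x) dx = ∫_0^1 (π*x^2*cos(π*x) + π*x*cos(π*x) - π*cos(π*x)) dx. Term by term:
  ∫_0^1 -π*cos(π*x) dx = 0;  ∫_0^1 π*x*cos(π*x) dx = -2/π;  ∫_0^1 π*x^2*cos(π*x) dx = -2/π.
Sum: 0 − 2/π − 2/π = -4/π.
So LHS = -4/π.
∫_0^1 v(x) φ(x) dx = ∫_0^1 (2*x*sin(π*x) + sin(π*x)) dx. Term by term:
  ∫_0^1 2*x*sin(π*x) dx = 2/π;  ∫_0^1 sin(π*x) dx = 2/π.
Sum: 2/π + 2/π = 4/π.
So RHS = -∫_0^1 v(x) φ(x) dx = -4/π.
LHS = RHS, so the identity holds for this test φ.
Moreover u is smooth here and v(x) = u'(x) = 2*x + 1 pointwise, so the identity holds for every test function. Hence v is the weak derivative of u.


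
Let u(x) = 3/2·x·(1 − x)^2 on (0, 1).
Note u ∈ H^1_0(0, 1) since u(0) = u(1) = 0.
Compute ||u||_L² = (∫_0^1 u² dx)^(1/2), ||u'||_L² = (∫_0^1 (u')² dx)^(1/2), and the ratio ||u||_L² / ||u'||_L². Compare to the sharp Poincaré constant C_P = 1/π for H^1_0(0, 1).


||u||_L² / ||u'||_L² = sqrt(14)/14 < C_P = 1/π.

u(x) = 3/2·x·(1 − x)^2, so u'(x) = 9*x^2/2 - 6*x + 3/2.
u(x) = 3/2·x·(1 − x)^2 vanishes at x = 0 and x = 1, so u ∈ H^1_0(0, 1). Differentiate via the product rule and integrate the resulting polynomials term by term.
  ∫_0^1 u² dx = ∫_0^1 (9*x^6/4 - 9*x^5 + 27*x^4/2 - 9*x^3 + 9*x^2/4) dx. Term by term:
    ∫_0^1 9*x^6/4 dx = 9/28;  ∫_0^1 -9*x^5 dx = -3/2;  ∫_0^1 27*x^4/2 dx = 27/10;
    ∫_0^1 -9*x^3 dx = -9/4;  ∫_0^1 9*x^2/4 dx = 3/4.
  Sum: 9/28 − 3/2 + 27/10 − 9/4 + 3/4 = 3/140.
  ∫_0^1 (u')² dx = ∫_0^1 (81*x^4/4 - 54*x^3 + 99*x^2/2 - 18*x + 9/4) dx. Term by term:
    ∫_0^1 81*x^4/4 dx = 81/20;  ∫_0^1 -54*x^3 dx = -27/2;  ∫_0^1 99*x^2/2 dx = 33/2;
    ∫_0^1 -18*x dx = -9;  ∫_0^1 9/4 dx = 9/4.
  Sum: 81/20 − 27/2 + 33/2 − 9 + 9/4 = 3/10.
∫_0^1 u² dx = 3/140, so ||u||_L² = sqrt(105)/70.
∫_0^1 (u')² dx = 3/10, so ||u'||_L² = sqrt(30)/10.
Ratio ||u||_L² / ||u'||_L² = sqrt(14)/14.
Sharp Poincaré constant on H^1_0(0, 1) is C_P = L/π = 1/π, achieved by sin(π·x).
A polynomial bump cannot attain the sharp Poincaré constant (only the first sine eigenfunction does), so the ratio is strictly less than C_P, consistent with ||u||_L² ≤ C_P ||u'||_L².


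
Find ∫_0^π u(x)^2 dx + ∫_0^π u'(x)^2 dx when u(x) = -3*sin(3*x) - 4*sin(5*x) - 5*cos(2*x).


||u||_{H^1(0,π)}^2 = 5780/21 + 631*π/2

u'(x) = 10*sin(2*x) - 9*cos(3*x) - 20*cos(5*x).
Expand u² and (u')² and integrate term by term on (0, π), using: for integers n ≥ 1, ∫_0^π sin²(nx) dx = ∫_0^π cos²(nx) dx = π/2; for n ≠ n', ∫_0^π sin(nx)sin(n'x) dx = ∫_0^π cos(nx)cos(n'x) dx = 0; and by product-to-sum, ∫_0^π sin(nx)cos(n'x) dx = ½∫_0^π [sin((n+n')x) + sin((n−n')x)] dx, which is 0 when n+n' is even and 2n/(n²−n'²) when n+n' is odd (it need not vanish on (0, π)).
  u² squared terms: (-5)²·∫cos(2x)² dx = 25·π/2 = 25*π/2;  (-4)²·∫sin(5x)² dx = 16·π/2 = 8*π;  (-3)²·∫sin(3x)² dx = 9·π/2 = 9*π/2.
  u² cross terms: 2·(-5)·(-4)·∫cos(2x)·sin(5x) dx = 40·(10/21) = 400/21;  2·(-5)·(-3)·∫cos(2x)·sin(3x) dx = 30·(6/5) = 36;  2·(-4)·(-3)·∫sin(5x)·sin(3x) dx = 24·(0) = 0.
  So ∫_0^π u² dx = 25*π/2 + 8*π + 9*π/2 + 400/21 + 36 + 0 = 1156/21 + 25*π.
  (u')² squared terms: (-20)²·∫cos(5x)² dx = 400·π/2 = 200*π;  (-9)²·∫cos(3x)² dx = 81·π/2 = 81*π/2;  (10)²·∫sin(2x)² dx = 100·π/2 = 50*π.
  (u')² cross terms: 2·(-20)·(-9)·∫cos(5x)·cos(3x) dx = 360·(0) = 0;  2·(-20)·(10)·∫cos(5x)·sin(2x) dx = -400·(-4/21) = 1600/21;  2·(-9)·(10)·∫cos(3x)·sin(2x) dx = -180·(-4/5) = 144.
  So ∫_0^π (u')² dx = 200*π + 81*π/2 + 50*π + 0 + 1600/21 + 144 = 4624/21 + 581*π/2.
||u||_{H^1}^2 = (1156/21 + 25*π) + (4624/21 + 581*π/2) = 5780/21 + 631*π/2.


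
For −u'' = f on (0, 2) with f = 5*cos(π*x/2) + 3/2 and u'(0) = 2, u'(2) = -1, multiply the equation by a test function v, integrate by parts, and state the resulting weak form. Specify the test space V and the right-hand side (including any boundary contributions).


V = H^1(0, 2) (v unrestricted at boundary; u is determined up to an additive constant); weak form: ∫_0^2 u'v' dx = ∫_0^2 (5*cos(π*x/2) + 3/2) v dx − v(2) − 2·v(0) for all v ∈ V.

Multiply both sides by a test function v and integrate from 0 to 2:
  ∫_0^2 −u''(x) v(x) dx = ∫_0^2 f(x) v(x) dx.
Integrate the LHS by parts once:
  ∫_0^2 −u'' v dx = −[u'(x) v(x)]_0^2 + ∫_0^2 u'(x) v'(x) dx.
Thus ∫_0^2 u'(x) v'(x) dx = ∫_0^2 f(x) v(x) dx + [u'(x) v(x)]_0^2.
Choose V so that boundary terms are either known or forced to vanish.
u has inhomogeneous Neumann u'(0) = 2, u'(2) = -1. [u' v]_0^2 = (-1)·v(2) − (2)·v(0) = − v(2) − 2·v(0). Take V = H^1(0, 2); boundary term becomes part of RHS.
Weak formulation: find u (satisfying any essential BC) such that ∫_0^2 u'(x) v'(x) dx = ∫_0^2 f v dx − v(2) − 2·v(0) for all v ∈ V (Neumann data are natural BCs: they enter the RHS as boundary terms).
Substituting f(x) = 5*cos(π*x/2) + 3/2, the right-hand side is ∫_0^2 (5*cos(π*x/2) + 3/2) v dx − v(2) − 2·v(0).
Compatibility check (pure Neumann): taking v ≡ 1 ∈ V gives 0 = ∫_0^2 f dx + (-1) − (2), i.e. ∫_0^2 f dx must equal u'(0) − u'(2) = 3. Indeed ∫_0^2 (5*cos(π*x/2) + 3/2) dx = 3, so the data are compatible. The solution is then unique only up to an additive constant (fix it e.g. by requiring ∫_0^2 u dx = 0).


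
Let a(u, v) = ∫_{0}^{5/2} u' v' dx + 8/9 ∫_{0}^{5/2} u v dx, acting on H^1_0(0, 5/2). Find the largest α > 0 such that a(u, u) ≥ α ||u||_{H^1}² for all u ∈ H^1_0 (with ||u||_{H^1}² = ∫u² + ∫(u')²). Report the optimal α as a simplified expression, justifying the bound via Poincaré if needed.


α = 4*(50 + 9*π^2)/(9*(25 + 4*π^2))

Coercivity of a(·,·) on H^1_0(0, 5/2) means a(u, u) ≥ α ||u||_{H^1}² for every u ∈ H^1_0.
The interval has length L = 5/2, and Poincaré/coercivity depend only on L. Here a(u, u) = ∫(u')² + (8/9)·∫u².
Here 0 < c = 8/9 < 1. The condition a(u,u) ≥ α||u||_{H^1}² reads (1−α)∫(u')² ≥ (α−c)∫u². Any admissible α is ≤ 1 (rapidly oscillating u have ∫u²/∫(u')² → 0), and α = 1 would force 0 ≥ (1−c)∫u², impossible since c < 1; so 1−α > 0. By the sharp Poincaré inequality on H^1_0 of an interval of length L, ∫(u')² ≥ (π/L)²∫u² with equality for the first sine mode sin(π(x−x₀)/L) (x₀ the left endpoint), so the inequality holds for all u iff (1−α)(π/L)² ≥ α − c, i.e. α ≤ ((π/L)² + c)/((π/L)² + 1) = (1 + c(L/π)²)/(1 + (L/π)²). With (π/L)² = 4*π^2/25 and c = 8/9, the largest admissible constant is α = ((π/L)² + c)/((π/L)² + 1).
Simplifying, α = 4*(50 + 9*π^2)/(9*(25 + 4*π^2)).


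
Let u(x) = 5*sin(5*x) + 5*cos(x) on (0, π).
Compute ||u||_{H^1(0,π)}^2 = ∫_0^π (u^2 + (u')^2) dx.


||u||_{H^1(0,π)}^2 = 350*π

u'(x) = -5*sin(x) + 25*cos(5*x).
Expand u² and (u')² and integrate term by term on (0, π), using: for integers n ≥ 1, ∫_0^π sin²(nx) dx = ∫_0^π cos²(nx) dx = π/2; for n ≠ n', ∫_0^π sin(nx)sin(n'x) dx = ∫_0^π cos(nx)cos(n'x) dx = 0; and by product-to-sum, ∫_0^π sin(nx)cos(n'x) dx = ½∫_0^π [sin((n+n')x) + sin((n−n')x)] dx, which is 0 when n+n' is even and 2n/(n²−n'²) when n+n' is odd (it need not vanish on (0, π)).
  u² squared terms: (5)²·∫cos(x)² dx = 25·π/2 = 25*π/2;  (5)²·∫sin(5x)² dx = 25·π/2 = 25*π/2.
  u² cross terms: 2·(5)·(5)·∫cos(x)·sin(5x) dx = 50·(0) = 0.
  So ∫_0^π u² dx = 25*π/2 + 25*π/2 + 0 = 25*π.
  (u')² squared terms: (-5)²·∫sin(x)² dx = 25·π/2 = 25*π/2;  (25)²·∫cos(5x)² dx = 625·π/2 = 625*π/2.
  (u')² cross terms: 2·(-5)·(25)·∫sin(x)·cos(5x) dx = -250·(0) = 0.
  So ∫_0^π (u')² dx = 25*π/2 + 625*π/2 + 0 = 325*π.
||u||_{H^1}^2 = (25*π) + (325*π) = 350*π.


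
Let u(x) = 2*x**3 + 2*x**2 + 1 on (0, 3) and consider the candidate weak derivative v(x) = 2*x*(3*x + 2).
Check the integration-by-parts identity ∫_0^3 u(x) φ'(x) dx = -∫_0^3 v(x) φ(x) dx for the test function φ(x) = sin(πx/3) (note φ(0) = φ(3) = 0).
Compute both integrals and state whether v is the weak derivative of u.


LHS = -198/π + 648/π^3, RHS = -198/π + 648/π^3. Yes, v = u' weakly.

u(x) = 2*x**3 + 2*x**2 + 1, classical derivative u'(x) = 6*x**2 + 4*x.
φ(x) = sin(πx/3), so φ'(x) = π*cos(π*x/3)/3.
Note φ(0) = φ(3) = 0, so the boundary term u·φ vanishes.
LHS = ∫_0^3 u(x) φ'(x) dx = ∫_0^3 (2*π*x^3*cos(π*x/3)/3 + 2*π*x^2*cos(π*x/3)/3 + π*cos(π*x/3)/3) dx. Term by term:
  ∫_0^3 π*cos(π*x/3)/3 dx = 0;  ∫_0^3 2*π*x^2*cos(π*x/3)/3 dx = -36/π;  ∫_0^3 2*π*x^3*cos(π*x/3)/3 dx = -162/π + 648/π^3.
Sum: 0 − 36/π + -162/π + 648/π^3 = -198/π + 648/π^3.
So LHS = -198/π + 648/π^3.
∫_0^3 v(x) φ(x) dx = ∫_0^3 (6*x^2*sin(π*x/3) + 4*x*sin(π*x/3)) dx. Term by term:
  ∫_0^3 4*x*sin(π*x/3) dx = 36/π;  ∫_0^3 6*x^2*sin(π*x/3) dx = -648/π^3 + 162/π.
Sum: 36/π + -648/π^3 + 162/π = -648/π^3 + 198/π.
So RHS = -∫_0^3 v(x) φ(x) dx = -198/π + 648/π^3.
LHS = RHS, so the identity holds for this test φ.
Moreover u is smooth here and v(x) = u'(x) = 6*x**2 + 4*x pointwise, so the identity holds for every test function. Hence v is the weak derivative of u.


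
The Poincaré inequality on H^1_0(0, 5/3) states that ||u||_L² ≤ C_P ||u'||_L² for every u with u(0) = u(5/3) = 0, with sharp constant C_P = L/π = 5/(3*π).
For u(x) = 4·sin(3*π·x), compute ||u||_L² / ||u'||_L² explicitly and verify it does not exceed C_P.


||u||_L² / ||u'||_L² = 1/(3*π) < C_P = 5/(3*π).

u(x) = 4·sin(3*π·x), so u'(x) = 12*π*cos(3*π*x).
Writing u(x) = A·sin(kπx/L) with A = 4 and k = 5, use ∫_0^L sin²(kπx/L) dx = L/2 and ∫_0^L cos²(kπx/L) dx = L/2.
u² = 16·sin²(3*π·x) and (u')² = 144*π^2·cos²(3*π·x), and each of sin², cos² integrates to L/2 = 5/6 over (0, 5/3).
∫_0^5/3 u² dx = 40/3, so ||u||_L² = 2*sqrt(30)/3.
∫_0^5/3 (u')² dx = 120*π^2, so ||u'||_L² = 2*sqrt(30)*π.
Ratio ||u||_L² / ||u'||_L² = 1/(3*π).
Sharp Poincaré constant on H^1_0(0, 5/3) is C_P = L/π = 5/(3*π), achieved by sin(3*π/5·x).
This is the k = 5 harmonic; the ratio L/(kπ) is strictly less than C_P = L/π, consistent with the sharp inequality ||u||_L² ≤ C_P ||u'||_L².


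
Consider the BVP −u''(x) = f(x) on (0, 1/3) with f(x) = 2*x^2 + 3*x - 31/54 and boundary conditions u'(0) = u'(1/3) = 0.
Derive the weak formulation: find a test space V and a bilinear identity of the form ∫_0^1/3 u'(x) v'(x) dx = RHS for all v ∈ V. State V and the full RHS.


V = H^1(0, 1/3) (no boundary constraint on v; u is determined up to an additive constant); weak form: ∫_0^1/3 u'v' dx = ∫_0^1/3 (2*x^2 + 3*x - 31/54) v dx for all v ∈ V.

Multiply both sides by a test function v and integrate from 0 to 1/3:
  ∫_0^1/3 −u''(x) v(x) dx = ∫_0^1/3 f(x) v(x) dx.
Integrate the LHS by parts once:
  ∫_0^1/3 −u'' v dx = −[u'(x) v(x)]_0^1/3 + ∫_0^1/3 u'(x) v'(x) dx.
Thus ∫_0^1/3 u'(x) v'(x) dx = ∫_0^1/3 f(x) v(x) dx + [u'(x) v(x)]_0^1/3.
Choose V so that boundary terms are either known or forced to vanish.
u has homogeneous Neumann: u'(0) = u'(1/3) = 0. So [u' v]_0^1/3 = 0·v(1/3) − 0·v(0) = 0 for any v; take V = H^1(0, 1/3).
Weak formulation: find u (satisfying any essential BC) such that ∫_0^1/3 u'(x) v'(x) dx = ∫_0^1/3 f v dx for all v ∈ V (homogeneous Neumann, so boundary terms vanish).
Substituting f(x) = 2*x^2 + 3*x - 31/54, the right-hand side is ∫_0^1/3 (2*x^2 + 3*x - 31/54) v dx.
Compatibility check (pure Neumann): taking v ≡ 1 ∈ V gives 0 = ∫_0^1/3 f dx + (0) − (0), i.e. ∫_0^1/3 f dx must equal u'(0) − u'(1/3) = 0. Indeed ∫_0^1/3 (2*x^2 + 3*x - 31/54) dx = 0, so the data are compatible. The solution is then unique only up to an additive constant (fix it e.g. by requiring ∫_0^1/3 u dx = 0).


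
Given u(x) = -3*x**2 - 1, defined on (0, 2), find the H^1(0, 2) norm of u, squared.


||u||_{H^1}^2 = 858/5

The H^1 norm (squared) on an interval (0, L) is
  ||u||_{H^1}^2 = ∫_0^L u(x)^2 dx + ∫_0^L u'(x)^2 dx.
Compute u'(x) = -6*x.
Then u(x)^2 = 9*x**4 + 6*x**2 + 1 and u'(x)^2 = 36*x**2.
Integrate each monomial from 0 to 2 using ∫_0^2 c·x^n dx = c·2^(n+1)/(n+1):
  ∫_0^2 u(x)^2 dx = ∫_0^2 (9*x^4 + 6*x^2 + 1) dx. Term by term:
    ∫_0^2 9*x^4 dx = 288/5;  ∫_0^2 6*x^2 dx = 16;  ∫_0^2 1 dx = 2.
  Sum: 288/5 + 16 + 2 = 378/5.
  ∫_0^2 u'(x)^2 dx = ∫_0^2 (36*x^2) dx. Term by term:
    ∫_0^2 36*x^2 dx = 96.
Adding: ||u||_{H^1}^2 = 378/5 + 96 = 858/5.


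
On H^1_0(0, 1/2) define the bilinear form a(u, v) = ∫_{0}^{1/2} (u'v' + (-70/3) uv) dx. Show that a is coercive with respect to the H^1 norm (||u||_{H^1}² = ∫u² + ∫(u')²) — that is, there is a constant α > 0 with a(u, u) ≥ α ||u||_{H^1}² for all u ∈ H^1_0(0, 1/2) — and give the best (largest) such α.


α = 2*(-35 + 6*π^2)/(3*(1 + 4*π^2))

Coercivity of a(·,·) on H^1_0(0, 1/2) means a(u, u) ≥ α ||u||_{H^1}² for every u ∈ H^1_0.
The interval has length L = 1/2, and Poincaré/coercivity depend only on L. Here a(u, u) = ∫(u')² + (-70/3)·∫u².
Here c = -70/3 < 0 with |c| < (π/L)² = 4*π^2, so coercivity still holds. The condition a(u,u) ≥ α||u||_{H^1}² reads (1−α)∫(u')² ≥ (α−c)∫u². Any admissible α is ≤ 1 (rapidly oscillating u have ∫u²/∫(u')² → 0), and α = 1 would force 0 ≥ (1−c)∫u², impossible since c < 1; so 1−α > 0. By the sharp Poincaré inequality on H^1_0 of an interval of length L, ∫(u')² ≥ (π/L)²∫u² with equality for the first sine mode sin(π(x−x₀)/L) (x₀ the left endpoint), so the inequality holds for all u iff (1−α)(π/L)² ≥ α − c, i.e. α ≤ ((π/L)² + c)/((π/L)² + 1) = (1 + c(L/π)²)/(1 + (L/π)²). (Direct route, valid since c ≤ 0: Poincaré gives c∫u² ≥ c(L/π)²∫(u')², so a(u,u) ≥ (1 + c(L/π)²)∫(u')², while ||u||_{H^1}² ≤ (1 + (L/π)²)∫(u')²; dividing yields the same α.) With (π/L)² = 4*π^2 and c = -70/3, the largest admissible constant is α = ((π/L)² + c)/((π/L)² + 1).
Simplifying, α = 2*(-35 + 6*π^2)/(3*(1 + 4*π^2)).


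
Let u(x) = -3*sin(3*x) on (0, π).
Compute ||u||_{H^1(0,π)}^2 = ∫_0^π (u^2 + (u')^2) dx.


||u||_{H^1(0,π)}^2 = 45*π

u'(x) = -9*cos(3*x).
Expand u² and (u')² and integrate term by term on (0, π), using: for integers n ≥ 1, ∫_0^π sin²(nx) dx = ∫_0^π cos²(nx) dx = π/2; for n ≠ n', ∫_0^π sin(nx)sin(n'x) dx = ∫_0^π cos(nx)cos(n'x) dx = 0; and by product-to-sum, ∫_0^π sin(nx)cos(n'x) dx = ½∫_0^π [sin((n+n')x) + sin((n−n')x)] dx, which is 0 when n+n' is even and 2n/(n²−n'²) when n+n' is odd (it need not vanish on (0, π)).
  u² squared terms: (-3)²·∫sin(3x)² dx = 9·π/2 = 9*π/2.
  So ∫_0^π u² dx = 9*π/2.
  (u')² squared terms: (-9)²·∫cos(3x)² dx = 81·π/2 = 81*π/2.
  So ∫_0^π (u')² dx = 81*π/2.
||u||_{H^1}^2 = (9*π/2) + (81*π/2) = 45*π.


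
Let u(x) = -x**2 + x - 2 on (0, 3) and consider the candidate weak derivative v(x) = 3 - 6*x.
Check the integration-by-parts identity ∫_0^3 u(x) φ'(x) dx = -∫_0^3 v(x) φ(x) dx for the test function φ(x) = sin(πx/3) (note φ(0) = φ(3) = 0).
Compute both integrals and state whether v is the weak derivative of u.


LHS = 12/π, RHS = 36/π. No, v is not the weak derivative of u.

u(x) = -x**2 + x - 2, classical derivative u'(x) = 1 - 2*x.
φ(x) = sin(πx/3), so φ'(x) = π*cos(π*x/3)/3.
Note φ(0) = φ(3) = 0, so the boundary term u·φ vanishes.
LHS = ∫_0^3 u(x) φ'(x) dx = ∫_0^3 (-π*x^2*cos(π*x/3)/3 + π*x*cos(π*x/3)/3 - 2*π*cos(π*x/3)/3) dx. Term by term:
  ∫_0^3 -2*π*cos(π*x/3)/3 dx = 0;  ∫_0^3 -π*x^2*cos(π*x/3)/3 dx = 18/π;  ∫_0^3 π*x*cos(π*x/3)/3 dx = -6/π.
Sum: 0 + 18/π − 6/π = 12/π.
So LHS = 12/π.
∫_0^3 v(x) φ(x) dx = ∫_0^3 (-6*x*sin(π*x/3) + 3*sin(π*x/3)) dx. Term by term:
  ∫_0^3 3*sin(π*x/3) dx = 18/π;  ∫_0^3 -6*x*sin(π*x/3) dx = -54/π.
Sum: 18/π − 54/π = -36/π.
So RHS = -∫_0^3 v(x) φ(x) dx = 36/π.
LHS − RHS = -24/π ≠ 0, so the identity fails.
(For a valid weak derivative the identity must hold for EVERY test function, in particular this one. The failure shows v is NOT the weak derivative of u.)
Correct weak derivative would be u'(x) = 1 - 2*x.


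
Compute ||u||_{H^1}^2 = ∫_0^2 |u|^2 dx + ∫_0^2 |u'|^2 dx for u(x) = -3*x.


||u||_{H^1}^2 = 42

The H^1 norm (squared) on an interval (0, L) is
  ||u||_{H^1}^2 = ∫_0^L u(x)^2 dx + ∫_0^L u'(x)^2 dx.
Compute u'(x) = -3.
Then u(x)^2 = 9*x**2 and u'(x)^2 = 9.
Integrate each monomial from 0 to 2 using ∫_0^2 c·x^n dx = c·2^(n+1)/(n+1):
  ∫_0^2 u(x)^2 dx = ∫_0^2 (9*x^2) dx. Term by term:
    ∫_0^2 9*x^2 dx = 24.
  ∫_0^2 u'(x)^2 dx = ∫_0^2 (9) dx. Term by term:
    ∫_0^2 9 dx = 18.
Adding: ||u||_{H^1}^2 = 24 + 18 = 42.


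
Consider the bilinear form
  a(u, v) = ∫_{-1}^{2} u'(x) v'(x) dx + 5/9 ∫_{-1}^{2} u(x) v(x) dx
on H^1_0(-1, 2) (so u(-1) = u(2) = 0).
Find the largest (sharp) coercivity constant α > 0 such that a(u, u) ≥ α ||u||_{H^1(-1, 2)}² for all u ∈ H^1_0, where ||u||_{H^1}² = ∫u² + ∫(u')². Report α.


α = (5 + π^2)/(9 + π^2)

Coercivity of a(·,·) on H^1_0(-1, 2) means a(u, u) ≥ α ||u||_{H^1}² for every u ∈ H^1_0.
The interval has length L = 3, and Poincaré/coercivity depend only on L. Here a(u, u) = ∫(u')² + (5/9)·∫u².
Here 0 < c = 5/9 < 1. The condition a(u,u) ≥ α||u||_{H^1}² reads (1−α)∫(u')² ≥ (α−c)∫u². Any admissible α is ≤ 1 (rapidly oscillating u have ∫u²/∫(u')² → 0), and α = 1 would force 0 ≥ (1−c)∫u², impossible since c < 1; so 1−α > 0. By the sharp Poincaré inequality on H^1_0 of an interval of length L, ∫(u')² ≥ (π/L)²∫u² with equality for the first sine mode sin(π(x−x₀)/L) (x₀ the left endpoint), so the inequality holds for all u iff (1−α)(π/L)² ≥ α − c, i.e. α ≤ ((π/L)² + c)/((π/L)² + 1) = (1 + c(L/π)²)/(1 + (L/π)²). With (π/L)² = π^2/9 and c = 5/9, the largest admissible constant is α = ((π/L)² + c)/((π/L)² + 1).
Simplifying, α = (5 + π^2)/(9 + π^2).


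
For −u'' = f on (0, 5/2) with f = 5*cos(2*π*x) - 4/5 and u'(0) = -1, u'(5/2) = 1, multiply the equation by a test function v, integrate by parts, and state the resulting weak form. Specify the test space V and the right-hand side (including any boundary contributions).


V = H^1(0, 5/2) (v unrestricted at boundary; u is determined up to an additive constant); weak form: ∫_0^5/2 u'v' dx = ∫_0^5/2 (5*cos(2*π*x) - 4/5) v dx + v(5/2) + v(0) for all v ∈ V.

Multiply both sides by a test function v and integrate from 0 to 5/2:
  ∫_0^5/2 −u''(x) v(x) dx = ∫_0^5/2 f(x) v(x) dx.
Integrate the LHS by parts once:
  ∫_0^5/2 −u'' v dx = −[u'(x) v(x)]_0^5/2 + ∫_0^5/2 u'(x) v'(x) dx.
Thus ∫_0^5/2 u'(x) v'(x) dx = ∫_0^5/2 f(x) v(x) dx + [u'(x) v(x)]_0^5/2.
Choose V so that boundary terms are either known or forced to vanish.
u has inhomogeneous Neumann u'(0) = -1, u'(5/2) = 1. [u' v]_0^5/2 = (1)·v(5/2) − (-1)·v(0) = v(5/2) + v(0). Take V = H^1(0, 5/2); boundary term becomes part of RHS.
Weak formulation: find u (satisfying any essential BC) such that ∫_0^5/2 u'(x) v'(x) dx = ∫_0^5/2 f v dx + v(5/2) + v(0) for all v ∈ V (Neumann data are natural BCs: they enter the RHS as boundary terms).
Substituting f(x) = 5*cos(2*π*x) - 4/5, the right-hand side is ∫_0^5/2 (5*cos(2*π*x) - 4/5) v dx + v(5/2) + v(0).
Compatibility check (pure Neumann): taking v ≡ 1 ∈ V gives 0 = ∫_0^5/2 f dx + (1) − (-1), i.e. ∫_0^5/2 f dx must equal u'(0) − u'(5/2) = -2. Indeed ∫_0^5/2 (5*cos(2*π*x) - 4/5) dx = -2, so the data are compatible. The solution is then unique only up to an additive constant (fix it e.g. by requiring ∫_0^5/2 u dx = 0).


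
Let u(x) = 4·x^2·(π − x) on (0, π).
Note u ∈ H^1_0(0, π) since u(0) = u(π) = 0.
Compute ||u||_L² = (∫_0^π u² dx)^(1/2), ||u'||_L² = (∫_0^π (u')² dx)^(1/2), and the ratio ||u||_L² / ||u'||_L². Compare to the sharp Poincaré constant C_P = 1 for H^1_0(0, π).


||u||_L² / ||u'||_L² = sqrt(14)*π/14 < C_P = 1.

u(x) = 4·x^2·(π − x), so u'(x) = 4*x*(-3*x + 2*π).
u(x) = 4·x^2·(π − x) vanishes at x = 0 and x = π, so u ∈ H^1_0(0, π). Differentiate via the product rule and integrate the resulting polynomials term by term.
  ∫_0^π u² dx = ∫_0^π (16*x^6 - 32*π*x^5 + 16*π^2*x^4) dx. Term by term:
    ∫_0^π 16*x^6 dx = 16*π^7/7;  ∫_0^π -32*π*x^5 dx = -16*π^7/3;  ∫_0^π 16*π^2*x^4 dx = 16*π^7/5.
  Sum: 16*π^7/7 − 16*π^7/3 + 16*π^7/5 = 16*π^7/105.
  ∫_0^π (u')² dx = ∫_0^π (144*x^4 - 192*π*x^3 + 64*π^2*x^2) dx. Term by term:
    ∫_0^π 144*x^4 dx = 144*π^5/5;  ∫_0^π -192*π*x^3 dx = -48*π^5;  ∫_0^π 64*π^2*x^2 dx = 64*π^5/3.
  Sum: 144*π^5/5 − 48*π^5 + 64*π^5/3 = 32*π^5/15.
∫_0^π u² dx = 16*π^7/105, so ||u||_L² = 4*sqrt(105)*π^(7/2)/105.
∫_0^π (u')² dx = 32*π^5/15, so ||u'||_L² = 4*sqrt(30)*π^(5/2)/15.
Ratio ||u||_L² / ||u'||_L² = sqrt(14)*π/14.
Sharp Poincaré constant on H^1_0(0, π) is C_P = L/π = 1, achieved by sin(x).
A polynomial bump cannot attain the sharp Poincaré constant (only the first sine eigenfunction does), so the ratio is strictly less than C_P, consistent with ||u||_L² ≤ C_P ||u'||_L².


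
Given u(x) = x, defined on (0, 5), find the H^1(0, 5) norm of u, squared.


||u||_{H^1}^2 = 140/3

The H^1 norm (squared) on an interval (0, L) is
  ||u||_{H^1}^2 = ∫_0^L u(x)^2 dx + ∫_0^L u'(x)^2 dx.
Compute u'(x) = 1.
Then u(x)^2 = x**2 and u'(x)^2 = 1.
Integrate each monomial from 0 to 5 using ∫_0^5 c·x^n dx = c·5^(n+1)/(n+1):
  ∫_0^5 u(x)^2 dx = ∫_0^5 (x^2) dx. Term by term:
    ∫_0^5 x^2 dx = 125/3.
  ∫_0^5 u'(x)^2 dx = ∫_0^5 (1) dx. Term by term:
    ∫_0^5 1 dx = 5.
Adding: ||u||_{H^1}^2 = 125/3 + 5 = 140/3.


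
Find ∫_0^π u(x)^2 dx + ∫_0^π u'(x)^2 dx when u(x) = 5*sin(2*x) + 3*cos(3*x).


||u||_{H^1(0,π)}^2 = -240 + 215*π/2

u'(x) = -9*sin(3*x) + 10*cos(2*x).
Expand u² and (u')² and integrate term by term on (0, π), using: for integers n ≥ 1, ∫_0^π sin²(nx) dx = ∫_0^π cos²(nx) dx = π/2; for n ≠ n', ∫_0^π sin(nx)sin(n'x) dx = ∫_0^π cos(nx)cos(n'x) dx = 0; and by product-to-sum, ∫_0^π sin(nx)cos(n'x) dx = ½∫_0^π [sin((n+n')x) + sin((n−n')x)] dx, which is 0 when n+n' is even and 2n/(n²−n'²) when n+n' is odd (it need not vanish on (0, π)).
  u² squared terms: (3)²·∫cos(3x)² dx = 9·π/2 = 9*π/2;  (5)²·∫sin(2x)² dx = 25·π/2 = 25*π/2.
  u² cross terms: 2·(3)·(5)·∫cos(3x)·sin(2x) dx = 30·(-4/5) = -24.
  So ∫_0^π u² dx = 9*π/2 + 25*π/2 − 24 = -24 + 17*π.
  (u')² squared terms: (-9)²·∫sin(3x)² dx = 81·π/2 = 81*π/2;  (10)²·∫cos(2x)² dx = 100·π/2 = 50*π.
  (u')² cross terms: 2·(-9)·(10)·∫sin(3x)·cos(2x) dx = -180·(6/5) = -216.
  So ∫_0^π (u')² dx = 81*π/2 + 50*π − 216 = -216 + 181*π/2.
||u||_{H^1}^2 = (-24 + 17*π) + (-216 + 181*π/2) = -240 + 215*π/2.


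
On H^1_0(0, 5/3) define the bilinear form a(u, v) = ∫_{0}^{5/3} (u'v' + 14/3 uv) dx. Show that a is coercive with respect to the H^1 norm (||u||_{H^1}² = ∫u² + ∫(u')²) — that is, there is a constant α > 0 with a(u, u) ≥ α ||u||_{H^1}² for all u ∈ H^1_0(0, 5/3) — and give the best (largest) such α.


α = 1

Coercivity of a(·,·) on H^1_0(0, 5/3) means a(u, u) ≥ α ||u||_{H^1}² for every u ∈ H^1_0.
The interval has length L = 5/3, and Poincaré/coercivity depend only on L. Here a(u, u) = ∫(u')² + (14/3)·∫u².
Here c = 14/3 ≥ 1, so a(u,u) = ∫(u')² + c∫u² ≥ ∫(u')² + ∫u² = ||u||_{H^1}², i.e. α = 1 works. No larger α is possible: a(u,u) ≥ α||u||_{H^1}² means (1−α)∫(u')² ≥ (α−c)∫u², and for the modes u_n = sin(nπ(x−x₀)/L) (x₀ the left endpoint) one has ∫u_n²/∫(u_n')² = (L/(nπ))² → 0, so a(u_n,u_n)/||u_n||_{H^1}² → 1. Hence the optimal constant is α = 1.
Therefore α = 1.


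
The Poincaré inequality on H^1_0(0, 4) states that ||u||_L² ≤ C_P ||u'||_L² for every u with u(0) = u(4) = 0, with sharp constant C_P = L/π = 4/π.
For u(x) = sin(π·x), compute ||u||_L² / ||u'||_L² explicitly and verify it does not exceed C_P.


||u||_L² / ||u'||_L² = 1/π < C_P = 4/π.

u(x) = sin(π·x), so u'(x) = π*cos(π*x).
Writing u(x) = A·sin(kπx/L) with A = 1 and k = 4, use ∫_0^L sin²(kπx/L) dx = L/2 and ∫_0^L cos²(kπx/L) dx = L/2.
u² = 1·sin²(π·x) and (u')² = π^2·cos²(π·x), and each of sin², cos² integrates to L/2 = 2 over (0, 4).
∫_0^4 u² dx = 2, so ||u||_L² = sqrt(2).
∫_0^4 (u')² dx = 2*π^2, so ||u'||_L² = sqrt(2)*π.
Ratio ||u||_L² / ||u'||_L² = 1/π.
Sharp Poincaré constant on H^1_0(0, 4) is C_P = L/π = 4/π, achieved by sin(π/4·x).
This is the k = 4 harmonic; the ratio L/(kπ) is strictly less than C_P = L/π, consistent with the sharp inequality ||u||_L² ≤ C_P ||u'||_L².


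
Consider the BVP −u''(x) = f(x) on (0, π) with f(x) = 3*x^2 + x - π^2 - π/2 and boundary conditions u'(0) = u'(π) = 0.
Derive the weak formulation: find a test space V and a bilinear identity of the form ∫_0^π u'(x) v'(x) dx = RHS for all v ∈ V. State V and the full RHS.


V = H^1(0, π) (no boundary constraint on v; u is determined up to an additive constant); weak form: ∫_0^π u'v' dx = ∫_0^π (3*x^2 + x - π^2 - π/2) v dx for all v ∈ V.

Multiply both sides by a test function v and integrate from 0 to π:
  ∫_0^π −u''(x) v(x) dx = ∫_0^π f(x) v(x) dx.
Integrate the LHS by parts once:
  ∫_0^π −u'' v dx = −[u'(x) v(x)]_0^π + ∫_0^π u'(x) v'(x) dx.
Thus ∫_0^π u'(x) v'(x) dx = ∫_0^π f(x) v(x) dx + [u'(x) v(x)]_0^π.
Choose V so that boundary terms are either known or forced to vanish.
u has homogeneous Neumann: u'(0) = u'(π) = 0. So [u' v]_0^π = 0·v(π) − 0·v(0) = 0 for any v; take V = H^1(0, π).
Weak formulation: find u (satisfying any essential BC) such that ∫_0^π u'(x) v'(x) dx = ∫_0^π f v dx for all v ∈ V (homogeneous Neumann, so boundary terms vanish).
Substituting f(x) = 3*x^2 + x - π^2 - π/2, the right-hand side is ∫_0^π (3*x^2 + x - π^2 - π/2) v dx.
Compatibility check (pure Neumann): taking v ≡ 1 ∈ V gives 0 = ∫_0^π f dx + (0) − (0), i.e. ∫_0^π f dx must equal u'(0) − u'(π) = 0. Indeed ∫_0^π (3*x^2 + x - π^2 - π/2) dx = 0, so the data are compatible. The solution is then unique only up to an additive constant (fix it e.g. by requiring ∫_0^π u dx = 0).


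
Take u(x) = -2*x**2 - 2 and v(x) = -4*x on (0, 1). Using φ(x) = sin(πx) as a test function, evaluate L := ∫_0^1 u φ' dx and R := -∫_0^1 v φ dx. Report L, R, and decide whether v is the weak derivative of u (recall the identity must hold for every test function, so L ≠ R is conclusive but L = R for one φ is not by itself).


LHS = 4/π, RHS = 4/π. Yes, v = u' weakly.

u(x) = -2*x**2 - 2, classical derivative u'(x) = -4*x.
φ(x) = sin(πx), so φ'(x) = π*cos(π*x).
Note φ(0) = φ(1) = 0, so the boundary term u·φ vanishes.
LHS = ∫_0^1 u(x) φ'(x) dx = ∫_0^1 (-2*π*x^2*cos(π*x) - 2*π*cos(π*x)) dx. Term by term:
  ∫_0^1 -2*π*cos(π*x) dx = 0;  ∫_0^1 -2*π*x^2*cos(π*x) dx = 4/π.
Sum: 0 + 4/π = 4/π.
So LHS = 4/π.
∫_0^1 v(x) φ(x) dx = ∫_0^1 (-4*x*sin(π*x)) dx. Term by term:
  ∫_0^1 -4*x*sin(π*x) dx = -4/π.
So RHS = -∫_0^1 v(x) φ(x) dx = 4/π.
LHS = RHS, so the identity holds for this test φ.
Moreover u is smooth here and v(x) = u'(x) = -4*x pointwise, so the identity holds for every test function. Hence v is the weak derivative of u.


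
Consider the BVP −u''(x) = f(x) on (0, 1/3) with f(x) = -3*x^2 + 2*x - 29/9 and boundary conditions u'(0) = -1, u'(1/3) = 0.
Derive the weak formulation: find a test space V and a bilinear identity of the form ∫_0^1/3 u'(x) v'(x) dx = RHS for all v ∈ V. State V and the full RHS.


V = H^1(0, 1/3) (v unrestricted at boundary; u is determined up to an additive constant); weak form: ∫_0^1/3 u'v' dx = ∫_0^1/3 (-3*x^2 + 2*x - 29/9) v dx + v(0) for all v ∈ V.

Multiply both sides by a test function v and integrate from 0 to 1/3:
  ∫_0^1/3 −u''(x) v(x) dx = ∫_0^1/3 f(x) v(x) dx.
Integrate the LHS by parts once:
  ∫_0^1/3 −u'' v dx = −[u'(x) v(x)]_0^1/3 + ∫_0^1/3 u'(x) v'(x) dx.
Thus ∫_0^1/3 u'(x) v'(x) dx = ∫_0^1/3 f(x) v(x) dx + [u'(x) v(x)]_0^1/3.
Choose V so that boundary terms are either known or forced to vanish.
u has inhomogeneous Neumann u'(0) = -1, u'(1/3) = 0. [u' v]_0^1/3 = (0)·v(1/3) − (-1)·v(0) = v(0). Take V = H^1(0, 1/3); boundary term becomes part of RHS.
Weak formulation: find u (satisfying any essential BC) such that ∫_0^1/3 u'(x) v'(x) dx = ∫_0^1/3 f v dx + v(0) for all v ∈ V (Neumann data are natural BCs: they enter the RHS as boundary terms).
Substituting f(x) = -3*x^2 + 2*x - 29/9, the right-hand side is ∫_0^1/3 (-3*x^2 + 2*x - 29/9) v dx + v(0).
Compatibility check (pure Neumann): taking v ≡ 1 ∈ V gives 0 = ∫_0^1/3 f dx + (0) − (-1), i.e. ∫_0^1/3 f dx must equal u'(0) − u'(1/3) = -1. Indeed ∫_0^1/3 (-3*x^2 + 2*x - 29/9) dx = -1, so the data are compatible. The solution is then unique only up to an additive constant (fix it e.g. by requiring ∫_0^1/3 u dx = 0).


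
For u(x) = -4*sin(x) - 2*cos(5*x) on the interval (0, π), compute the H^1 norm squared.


||u||_{H^1(0,π)}^2 = 68*π

u'(x) = 10*sin(5*x) - 4*cos(x).
Expand u² and (u')² and integrate term by term on (0, π), using: for integers n ≥ 1, ∫_0^π sin²(nx) dx = ∫_0^π cos²(nx) dx = π/2; for n ≠ n', ∫_0^π sin(nx)sin(n'x) dx = ∫_0^π cos(nx)cos(n'x) dx = 0; and by product-to-sum, ∫_0^π sin(nx)cos(n'x) dx = ½∫_0^π [sin((n+n')x) + sin((n−n')x)] dx, which is 0 when n+n' is even and 2n/(n²−n'²) when n+n' is odd (it need not vanish on (0, π)).
  u² squared terms: (-4)²·∫sin(x)² dx = 16·π/2 = 8*π;  (-2)²·∫cos(5x)² dx = 4·π/2 = 2*π.
  u² cross terms: 2·(-4)·(-2)·∫sin(x)·cos(5x) dx = 16·(0) = 0.
  So ∫_0^π u² dx = 8*π + 2*π + 0 = 10*π.
  (u')² squared terms: (-4)²·∫cos(x)² dx = 16·π/2 = 8*π;  (10)²·∫sin(5x)² dx = 100·π/2 = 50*π.
  (u')² cross terms: 2·(-4)·(10)·∫cos(x)·sin(5x) dx = -80·(0) = 0.
  So ∫_0^π (u')² dx = 8*π + 50*π + 0 = 58*π.
||u||_{H^1}^2 = (10*π) + (58*π) = 68*π.


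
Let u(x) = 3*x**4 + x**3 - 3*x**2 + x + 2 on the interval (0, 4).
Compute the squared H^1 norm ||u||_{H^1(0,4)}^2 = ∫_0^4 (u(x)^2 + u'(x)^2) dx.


||u||_{H^1}^2 = 66620852/105

The H^1 norm (squared) on an interval (0, L) is
  ||u||_{H^1}^2 = ∫_0^L u(x)^2 dx + ∫_0^L u'(x)^2 dx.
Compute u'(x) = 12*x**3 + 3*x**2 - 6*x + 1.
Then u(x)^2 = 9*x**8 + 6*x**7 - 17*x**6 + 23*x**4 - 2*x**3 - 11*x**2 + 4*x + 4 and u'(x)^2 = 144*x**6 + 72*x**5 - 135*x**4 - 12*x**3 + 42*x**2 - 12*x + 1.
Integrate each monomial from 0 to 4 using ∫_0^4 c·x^n dx = c·4^(n+1)/(n+1):
  ∫_0^4 u(x)^2 dx = ∫_0^4 (9*x^8 + 6*x^7 - 17*x^6 + 23*x^4 - 2*x^3 - 11*x^2 + 4*x + 4) dx. Term by term:
    ∫_0^4 9*x^8 dx = 262144;  ∫_0^4 6*x^7 dx = 49152;  ∫_0^4 -17*x^6 dx = -278528/7;
    ∫_0^4 23*x^4 dx = 23552/5;  ∫_0^4 -2*x^3 dx = -128;  ∫_0^4 -11*x^2 dx = -704/3;
    ∫_0^4 4*x dx = 32;  ∫_0^4 4 dx = 16.
  Sum: 262144 + 49152 − 278528/7 + 23552/5 − 128 − 704/3 + 32 + 16 = 28969712/105.
  ∫_0^4 u'(x)^2 dx = ∫_0^4 (144*x^6 + 72*x^5 - 135*x^4 - 12*x^3 + 42*x^2 - 12*x + 1) dx. Term by term:
    ∫_0^4 144*x^6 dx = 2359296/7;  ∫_0^4 72*x^5 dx = 49152;  ∫_0^4 -135*x^4 dx = -27648;
    ∫_0^4 -12*x^3 dx = -768;  ∫_0^4 42*x^2 dx = 896;  ∫_0^4 -12*x dx = -96;
    ∫_0^4 1 dx = 4.
  Sum: 2359296/7 + 49152 − 27648 − 768 + 896 − 96 + 4 = 2510076/7.
Adding: ||u||_{H^1}^2 = 28969712/105 + 2510076/7 = 66620852/105.


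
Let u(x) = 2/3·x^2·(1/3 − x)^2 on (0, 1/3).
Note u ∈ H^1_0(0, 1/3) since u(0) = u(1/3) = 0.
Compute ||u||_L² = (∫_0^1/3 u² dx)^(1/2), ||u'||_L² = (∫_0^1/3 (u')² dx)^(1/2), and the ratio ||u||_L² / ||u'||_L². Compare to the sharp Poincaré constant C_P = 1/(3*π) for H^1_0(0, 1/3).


||u||_L² / ||u'||_L² = sqrt(3)/18 < C_P = 1/(3*π).

u(x) = 2/3·x^2·(1/3 − x)^2, so u'(x) = 4*x*(3*x - 1)*(6*x - 1)/27.
u(x) = 2/3·x^2·(1/3 − x)^2 vanishes at x = 0 and x = 1/3, so u ∈ H^1_0(0, 1/3). Differentiate via the product rule and integrate the resulting polynomials term by term.
  ∫_0^1/3 u² dx = ∫_0^1/3 (4*x^8/9 - 16*x^7/27 + 8*x^6/27 - 16*x^5/243 + 4*x^4/729) dx. Term by term:
    ∫_0^1/3 4*x^8/9 dx = 4/1594323;  ∫_0^1/3 -16*x^7/27 dx = -2/177147;  ∫_0^1/3 8*x^6/27 dx = 8/413343;
    ∫_0^1/3 -16*x^5/243 dx = -8/531441;  ∫_0^1/3 4*x^4/729 dx = 4/885735.
  Sum: 4/1594323 − 2/177147 + 8/413343 − 8/531441 + 4/885735 = 2/55801305.
  ∫_0^1/3 (u')² dx = ∫_0^1/3 (64*x^6/9 - 64*x^5/9 + 208*x^4/81 - 32*x^3/81 + 16*x^2/729) dx. Term by term:
    ∫_0^1/3 64*x^6/9 dx = 64/137781;  ∫_0^1/3 -64*x^5/9 dx = -32/19683;  ∫_0^1/3 208*x^4/81 dx = 208/98415;
    ∫_0^1/3 -32*x^3/81 dx = -8/6561;  ∫_0^1/3 16*x^2/729 dx = 16/59049.
  Sum: 64/137781 − 32/19683 + 208/98415 − 8/6561 + 16/59049 = 8/2066715.
∫_0^1/3 u² dx = 2/55801305, so ||u||_L² = sqrt(210)/76545.
∫_0^1/3 (u')² dx = 8/2066715, so ||u'||_L² = 2*sqrt(70)/8505.
Ratio ||u||_L² / ||u'||_L² = sqrt(3)/18.
Sharp Poincaré constant on H^1_0(0, 1/3) is C_P = L/π = 1/(3*π), achieved by sin(3*π·x).
A polynomial bump cannot attain the sharp Poincaré constant (only the first sine eigenfunction does), so the ratio is strictly less than C_P, consistent with ||u||_L² ≤ C_P ||u'||_L².


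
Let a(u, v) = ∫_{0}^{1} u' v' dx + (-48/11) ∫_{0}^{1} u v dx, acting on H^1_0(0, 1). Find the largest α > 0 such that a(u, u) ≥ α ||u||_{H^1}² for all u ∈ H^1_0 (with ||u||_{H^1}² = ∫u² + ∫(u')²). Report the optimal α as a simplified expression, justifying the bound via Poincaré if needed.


α = (-48/11 + π^2)/(1 + π^2)

Coercivity of a(·,·) on H^1_0(0, 1) means a(u, u) ≥ α ||u||_{H^1}² for every u ∈ H^1_0.
The interval has length L = 1, and Poincaré/coercivity depend only on L. Here a(u, u) = ∫(u')² + (-48/11)·∫u².
Here c = -48/11 < 0 with |c| < (π/L)² = π^2, so coercivity still holds. The condition a(u,u) ≥ α||u||_{H^1}² reads (1−α)∫(u')² ≥ (α−c)∫u². Any admissible α is ≤ 1 (rapidly oscillating u have ∫u²/∫(u')² → 0), and α = 1 would force 0 ≥ (1−c)∫u², impossible since c < 1; so 1−α > 0. By the sharp Poincaré inequality on H^1_0 of an interval of length L, ∫(u')² ≥ (π/L)²∫u² with equality for the first sine mode sin(π(x−x₀)/L) (x₀ the left endpoint), so the inequality holds for all u iff (1−α)(π/L)² ≥ α − c, i.e. α ≤ ((π/L)² + c)/((π/L)² + 1) = (1 + c(L/π)²)/(1 + (L/π)²). (Direct route, valid since c ≤ 0: Poincaré gives c∫u² ≥ c(L/π)²∫(u')², so a(u,u) ≥ (1 + c(L/π)²)∫(u')², while ||u||_{H^1}² ≤ (1 + (L/π)²)∫(u')²; dividing yields the same α.) With (π/L)² = π^2 and c = -48/11, the largest admissible constant is α = ((π/L)² + c)/((π/L)² + 1).
Simplifying, α = (-48/11 + π^2)/(1 + π^2).


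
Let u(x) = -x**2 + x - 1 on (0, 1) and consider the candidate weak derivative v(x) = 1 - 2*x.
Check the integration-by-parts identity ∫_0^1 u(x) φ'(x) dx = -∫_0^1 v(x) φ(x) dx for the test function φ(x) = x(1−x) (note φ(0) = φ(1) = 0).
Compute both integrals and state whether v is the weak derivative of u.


LHS = 0, RHS = 0. Yes, v = u' weakly.

u(x) = -x**2 + x - 1, classical derivative u'(x) = 1 - 2*x.
φ(x) = x(1−x), so φ'(x) = 1 - 2*x.
Note φ(0) = φ(1) = 0, so the boundary term u·φ vanishes.
LHS = ∫_0^1 u(x) φ'(x) dx = ∫_0^1 (2*x^3 - 3*x^2 + 3*x - 1) dx. Term by term:
  ∫_0^1 2*x^3 dx = 1/2;  ∫_0^1 -3*x^2 dx = -1;  ∫_0^1 3*x dx = 3/2;
  ∫_0^1 -1 dx = -1.
Sum: 1/2 − 1 + 3/2 − 1 = 0.
So LHS = 0.
∫_0^1 v(x) φ(x) dx = ∫_0^1 (2*x^3 - 3*x^2 + x) dx. Term by term:
  ∫_0^1 2*x^3 dx = 1/2;  ∫_0^1 -3*x^2 dx = -1;  ∫_0^1 x dx = 1/2.
Sum: 1/2 − 1 + 1/2 = 0.
So RHS = -∫_0^1 v(x) φ(x) dx = 0.
LHS = RHS, so the identity holds for this test φ.
Moreover u is smooth here and v(x) = u'(x) = 1 - 2*x pointwise, so the identity holds for every test function. Hence v is the weak derivative of u.


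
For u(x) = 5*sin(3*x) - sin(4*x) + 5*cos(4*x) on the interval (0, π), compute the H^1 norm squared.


||u||_{H^1(0,π)}^2 = -5100/7 + 346*π

u'(x) = -20*sin(4*x) + 15*cos(3*x) - 4*cos(4*x).
Expand u² and (u')² and integrate term by term on (0, π), using: for integers n ≥ 1, ∫_0^π sin²(nx) dx = ∫_0^π cos²(nx) dx = π/2; for n ≠ n', ∫_0^π sin(nx)sin(n'x) dx = ∫_0^π cos(nx)cos(n'x) dx = 0; and by product-to-sum, ∫_0^π sin(nx)cos(n'x) dx = ½∫_0^π [sin((n+n')x) + sin((n−n')x)] dx, which is 0 when n+n' is even and 2n/(n²−n'²) when n+n' is odd (it need not vanish on (0, π)).
  u² squared terms: (-1)²·∫sin(4x)² dx = 1·π/2 = π/2;  (5)²·∫cos(4x)² dx = 25·π/2 = 25*π/2;  (5)²·∫sin(3x)² dx = 25·π/2 = 25*π/2.
  u² cross terms: 2·(-1)·(5)·∫sin(4x)·cos(4x) dx = -10·(0) = 0;  2·(-1)·(5)·∫sin(4x)·sin(3x) dx = -10·(0) = 0;  2·(5)·(5)·∫cos(4x)·sin(3x) dx = 50·(-6/7) = -300/7.
  So ∫_0^π u² dx = π/2 + 25*π/2 + 25*π/2 + 0 + 0 − 300/7 = -300/7 + 51*π/2.
  (u')² squared terms: (-20)²·∫sin(4x)² dx = 400·π/2 = 200*π;  (-4)²·∫cos(4x)² dx = 16·π/2 = 8*π;  (15)²·∫cos(3x)² dx = 225·π/2 = 225*π/2.
  (u')² cross terms: 2·(-20)·(-4)·∫sin(4x)·cos(4x) dx = 160·(0) = 0;  2·(-20)·(15)·∫sin(4x)·cos(3x) dx = -600·(8/7) = -4800/7;  2·(-4)·(15)·∫cos(4x)·cos(3x) dx = -120·(0) = 0.
  So ∫_0^π (u')² dx = 200*π + 8*π + 225*π/2 + 0 − 4800/7 + 0 = -4800/7 + 641*π/2.
||u||_{H^1}^2 = (-300/7 + 51*π/2) + (-4800/7 + 641*π/2) = -5100/7 + 346*π.


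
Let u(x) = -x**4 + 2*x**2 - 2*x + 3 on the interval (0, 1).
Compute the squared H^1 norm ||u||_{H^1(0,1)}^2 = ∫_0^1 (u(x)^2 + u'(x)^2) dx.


||u||_{H^1}^2 = 2318/315

The H^1 norm (squared) on an interval (0, L) is
  ||u||_{H^1}^2 = ∫_0^L u(x)^2 dx + ∫_0^L u'(x)^2 dx.
Compute u'(x) = -4*x**3 + 4*x - 2.
Then u(x)^2 = x**8 - 4*x**6 + 4*x**5 - 2*x**4 - 8*x**3 + 16*x**2 - 12*x + 9 and u'(x)^2 = 16*x**6 - 32*x**4 + 16*x**3 + 16*x**2 - 16*x + 4.
Integrate each monomial from 0 to 1 using ∫_0^1 c·x^n dx = c·1^(n+1)/(n+1):
  ∫_0^1 u(x)^2 dx = ∫_0^1 (x^8 - 4*x^6 + 4*x^5 - 2*x^4 - 8*x^3 + 16*x^2 - 12*x + 9) dx. Term by term:
    ∫_0^1 x^8 dx = 1/9;  ∫_0^1 -4*x^6 dx = -4/7;  ∫_0^1 4*x^5 dx = 2/3;
    ∫_0^1 -2*x^4 dx = -2/5;  ∫_0^1 -8*x^3 dx = -2;  ∫_0^1 16*x^2 dx = 16/3;
    ∫_0^1 -12*x dx = -6;  ∫_0^1 9 dx = 9.
  Sum: 1/9 − 4/7 + 2/3 − 2/5 − 2 + 16/3 − 6 + 9 = 1934/315.
  ∫_0^1 u'(x)^2 dx = ∫_0^1 (16*x^6 - 32*x^4 + 16*x^3 + 16*x^2 - 16*x + 4) dx. Term by term:
    ∫_0^1 16*x^6 dx = 16/7;  ∫_0^1 -32*x^4 dx = -32/5;  ∫_0^1 16*x^3 dx = 4;
    ∫_0^1 16*x^2 dx = 16/3;  ∫_0^1 -16*x dx = -8;  ∫_0^1 4 dx = 4.
  Sum: 16/7 − 32/5 + 4 + 16/3 − 8 + 4 = 128/105.
Adding: ||u||_{H^1}^2 = 1934/315 + 128/105 = 2318/315.
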